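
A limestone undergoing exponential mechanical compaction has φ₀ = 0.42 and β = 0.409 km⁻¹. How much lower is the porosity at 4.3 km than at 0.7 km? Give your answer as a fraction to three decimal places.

0.243

φ(0.7) = 0.42·e^(−0.409×0.7) = 0.3154
φ(4.3) = 0.42·e^(−0.409×4.3) = 0.0724
Δφ = 0.3154 − 0.0724 = 0.2431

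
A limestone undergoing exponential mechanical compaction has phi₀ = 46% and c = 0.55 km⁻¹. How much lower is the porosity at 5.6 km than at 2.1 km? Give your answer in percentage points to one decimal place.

12.4 percentage points

phi(2.1) = 0.46·e^(−0.55×2.1) = 0.1449
phi(5.6) = 0.46·e^(−0.55×5.6) = 0.0211
Δphi = 0.1449 − 0.0211 = 0.1238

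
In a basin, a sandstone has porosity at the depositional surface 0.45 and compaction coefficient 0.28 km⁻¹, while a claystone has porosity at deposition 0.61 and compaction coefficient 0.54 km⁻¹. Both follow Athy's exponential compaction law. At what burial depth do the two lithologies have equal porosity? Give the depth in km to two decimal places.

Set φ₀ₐ e^(−βₐz) = φ₀ᵦ e^(−βᵦz) ⇒ ln(φ₀ₐ/φ₀ᵦ) = (βₐ − βᵦ)·z
z = ln(0.45/0.61) / (0.28 − 0.54) = -0.3042 / -0.26 = 1.170 km

1.17 km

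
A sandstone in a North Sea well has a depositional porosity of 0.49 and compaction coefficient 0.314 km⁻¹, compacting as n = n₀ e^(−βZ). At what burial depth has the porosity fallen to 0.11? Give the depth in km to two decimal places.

4.76 km

Invert Athy's law: Z = ln(n₀/n) / β
Z = ln(0.49/0.11) / 0.314 = ln(4.455) / 0.314 = 1.4939 / 0.314 = 4.758 km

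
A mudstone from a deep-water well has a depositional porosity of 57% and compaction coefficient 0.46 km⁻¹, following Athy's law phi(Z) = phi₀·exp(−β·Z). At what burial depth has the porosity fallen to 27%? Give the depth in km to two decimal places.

1.62 km

Invert Athy's law: Z = ln(phi₀/phi) / β
Z = ln(0.57/0.27) / 0.46 = ln(2.111) / 0.46 = 0.7472 / 0.46 = 1.624 km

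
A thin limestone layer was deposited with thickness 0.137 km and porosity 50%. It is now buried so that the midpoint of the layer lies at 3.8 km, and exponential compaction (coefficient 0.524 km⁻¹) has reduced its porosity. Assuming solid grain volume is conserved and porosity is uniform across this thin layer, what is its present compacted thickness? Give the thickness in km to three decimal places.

0.074 km

Porosity at 3.8 km: n = 0.5·exp(−0.524×3.8) = 0.0683
Solid-volume conservation: h(1−n) = h₀(1−n₀) ⇒ h = h₀·(1−n₀)/(1−n)
h = 0.137 × (1 − 0.5)/(1 − 0.0683) = 0.137 × 0.5366 = 0.0735 km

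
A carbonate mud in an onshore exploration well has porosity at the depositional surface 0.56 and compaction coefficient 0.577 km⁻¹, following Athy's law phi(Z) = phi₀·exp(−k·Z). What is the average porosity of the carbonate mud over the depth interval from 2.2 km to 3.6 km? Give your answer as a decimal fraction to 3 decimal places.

0.108

⟨phi⟩ = (1/(Z₂−Z₁)) ∫ phi₀ e^(−kZ) dZ = phi₀·(e^(−k·Z₁) − e^(−k·Z₂)) / (k·(Z₂−Z₁))
e^(−0.577×2.2) = 0.2810; e^(−0.577×3.6) = 0.1253
⟨phi⟩ = 0.56 × (0.2810 − 0.1253) / (0.577 × 1.4) = 0.56 × 0.1928 = 0.1080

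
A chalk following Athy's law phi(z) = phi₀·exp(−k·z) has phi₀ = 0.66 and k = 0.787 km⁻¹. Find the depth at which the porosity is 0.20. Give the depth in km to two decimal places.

Invert Athy's law: z = ln(phi₀/phi) / k
z = ln(0.66/0.2) / 0.787 = ln(3.3) / 0.787 = 1.1939 / 0.787 = 1.517 km

1.52 km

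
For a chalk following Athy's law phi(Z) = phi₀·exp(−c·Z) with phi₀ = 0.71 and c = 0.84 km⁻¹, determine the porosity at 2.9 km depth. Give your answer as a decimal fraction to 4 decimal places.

0.0621

phi = phi₀·exp(−c·Z) = 0.71 × exp(−0.84 × 2.9) = 0.71 × exp(−2.436)
  = 0.71 × 0.0875 = 0.0621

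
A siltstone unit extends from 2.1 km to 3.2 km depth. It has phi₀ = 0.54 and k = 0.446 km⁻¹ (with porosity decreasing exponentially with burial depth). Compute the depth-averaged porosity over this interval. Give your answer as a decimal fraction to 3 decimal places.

⟨phi⟩ = (1/(Z₂−Z₁)) ∫ phi₀ e^(−kZ) dZ = phi₀·(e^(−k·Z₁) − e^(−k·Z₂)) / (k·(Z₂−Z₁))
e^(−0.446×2.1) = 0.3920; e^(−0.446×3.2) = 0.2400
⟨phi⟩ = 0.54 × (0.3920 − 0.2400) / (0.446 × 1.1) = 0.54 × 0.3098 = 0.1673

0.167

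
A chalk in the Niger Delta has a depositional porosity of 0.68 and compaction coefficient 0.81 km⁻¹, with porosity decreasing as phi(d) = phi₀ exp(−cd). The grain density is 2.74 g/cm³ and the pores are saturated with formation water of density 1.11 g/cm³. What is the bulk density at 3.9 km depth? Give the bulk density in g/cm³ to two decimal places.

2.69 g/cm³

Porosity at depth: phi = 0.68·exp(−0.81×3.9) = 0.68×0.0425 = 0.0289
Bulk density: ρ_b = (1−phi)ρ_g + phi·ρ_f = 0.9711×2.74 + 0.0289×1.11
       = 2.661 + 0.032 = 2.693 g/cm³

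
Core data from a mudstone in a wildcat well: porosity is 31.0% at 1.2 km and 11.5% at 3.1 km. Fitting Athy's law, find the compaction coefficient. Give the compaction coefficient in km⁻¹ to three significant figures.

0.522 km⁻¹

Athy: n(Z) = n₀ e^(−kZ) ⇒ n₁/n₂ = e^{k(Z₂−Z₁)} ⇒ k = ln(n₁/n₂)/(Z₂−Z₁)
k = ln(0.31/0.115) / (3.1 − 1.2) = ln(2.696) / 1.9 = 0.9916 / 1.9 = 0.5219 km⁻¹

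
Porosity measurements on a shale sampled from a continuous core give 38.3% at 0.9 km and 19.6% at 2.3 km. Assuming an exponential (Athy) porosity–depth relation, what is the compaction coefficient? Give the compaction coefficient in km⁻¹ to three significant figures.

0.479 km⁻¹

Athy: phi(z) = phi₀ e^(−kz) ⇒ phi₁/phi₂ = e^{k(z₂−z₁)} ⇒ k = ln(phi₁/phi₂)/(z₂−z₁)
k = ln(0.383/0.196) / (2.3 − 0.9) = ln(1.954) / 1.4 = 0.6699 / 1.4 = 0.4785 km⁻¹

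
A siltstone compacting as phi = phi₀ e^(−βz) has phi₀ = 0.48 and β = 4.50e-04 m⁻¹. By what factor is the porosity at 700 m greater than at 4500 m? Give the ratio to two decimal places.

5.53

Working in km (1 km = 1000 m; β in km⁻¹ = β in m⁻¹ × 1000):
phi(z₁)/phi(z₂) = e^(−β·z₁)/e^(−β·z₂) = e^{β(z₂−z₁)}
= exp(0.45 × 3.8) = exp(1.71) = 5.5290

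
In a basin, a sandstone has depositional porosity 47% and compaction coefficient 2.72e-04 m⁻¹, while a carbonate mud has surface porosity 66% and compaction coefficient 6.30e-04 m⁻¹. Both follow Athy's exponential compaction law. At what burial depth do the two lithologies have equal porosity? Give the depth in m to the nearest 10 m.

Working in km (1 km = 1000 m; β in km⁻¹ = β in m⁻¹ × 1000):
Set n₀ₐ e^(−βₐd) = n₀ᵦ e^(−βᵦd) ⇒ ln(n₀ₐ/n₀ᵦ) = (βₐ − βᵦ)·d
d = ln(0.47/0.66) / (0.272 − 0.63) = -0.3395 / -0.358 = 0.948 km

950 m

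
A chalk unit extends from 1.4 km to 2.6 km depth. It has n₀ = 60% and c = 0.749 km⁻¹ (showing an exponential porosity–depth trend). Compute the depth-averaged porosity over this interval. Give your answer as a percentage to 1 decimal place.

13.9%

⟨n⟩ = (1/(z₂−z₁)) ∫ n₀ e^(−cz) dz = n₀·(e^(−c·z₁) − e^(−c·z₂)) / (c·(z₂−z₁))
e^(−0.749×1.4) = 0.3504; e^(−0.749×2.6) = 0.1426
⟨n⟩ = 0.6 × (0.3504 − 0.1426) / (0.749 × 1.2) = 0.6 × 0.2312 = 0.1387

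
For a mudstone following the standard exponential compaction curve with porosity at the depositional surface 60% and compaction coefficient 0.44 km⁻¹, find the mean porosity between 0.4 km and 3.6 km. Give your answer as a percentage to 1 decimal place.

⟨phi⟩ = (1/(d₂−d₁)) ∫ phi₀ e^(−cd) dd = phi₀·(e^(−c·d₁) − e^(−c·d₂)) / (c·(d₂−d₁))
e^(−0.44×0.4) = 0.8386; e^(−0.44×3.6) = 0.2052
⟨phi⟩ = 0.6 × (0.8386 − 0.2052) / (0.44 × 3.2) = 0.6 × 0.4499 = 0.2699

27.0%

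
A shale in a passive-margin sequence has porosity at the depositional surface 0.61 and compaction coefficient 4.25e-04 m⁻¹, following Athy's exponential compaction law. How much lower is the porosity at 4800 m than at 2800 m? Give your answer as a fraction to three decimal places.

Working in km (1 km = 1000 m; β in km⁻¹ = β in m⁻¹ × 1000):
φ(2.8) = 0.61·e^(−0.425×2.8) = 0.1856
φ(4.8) = 0.61·e^(−0.425×4.8) = 0.0793
Δφ = 0.1856 − 0.0793 = 0.1063

0.106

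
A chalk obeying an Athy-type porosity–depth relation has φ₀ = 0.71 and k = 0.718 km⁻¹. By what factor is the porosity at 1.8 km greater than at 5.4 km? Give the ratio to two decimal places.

φ(d₁)/φ(d₂) = e^(−k·d₁)/e^(−k·d₂) = e^{k(d₂−d₁)}
= exp(0.718 × 3.6) = exp(2.585) = 13.2606

13.26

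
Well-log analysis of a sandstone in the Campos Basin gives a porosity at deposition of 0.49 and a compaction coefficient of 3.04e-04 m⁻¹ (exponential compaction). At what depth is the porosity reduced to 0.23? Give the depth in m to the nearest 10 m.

2490 m

Working in km (1 km = 1000 m; c in km⁻¹ = c in m⁻¹ × 1000):
Invert Athy's law: z = ln(n₀/n) / c
z = ln(0.49/0.23) / 0.304 = ln(2.13) / 0.304 = 0.7563 / 0.304 = 2.488 km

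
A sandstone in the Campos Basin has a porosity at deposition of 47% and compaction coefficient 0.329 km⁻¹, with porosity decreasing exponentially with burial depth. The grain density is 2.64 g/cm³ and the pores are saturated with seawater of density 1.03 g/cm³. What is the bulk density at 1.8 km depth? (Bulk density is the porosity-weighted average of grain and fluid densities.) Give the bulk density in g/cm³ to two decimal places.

2.22 g/cm³

Porosity at depth: n = 0.47·exp(−0.329×1.8) = 0.47×0.5531 = 0.2600
Bulk density: ρ_b = (1−n)ρ_g + n·ρ_f = 0.7400×2.64 + 0.2600×1.03
       = 1.954 + 0.268 = 2.221 g/cm³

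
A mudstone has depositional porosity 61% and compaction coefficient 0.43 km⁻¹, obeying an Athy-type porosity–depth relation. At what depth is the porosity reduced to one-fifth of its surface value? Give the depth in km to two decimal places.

3.74 km

φ/φ₀ = 1/5 ⇒ exp(−β·Z) = 1/5 ⇒ Z = ln(5) / β
Z = 1.6094 / 0.43 = 3.743 km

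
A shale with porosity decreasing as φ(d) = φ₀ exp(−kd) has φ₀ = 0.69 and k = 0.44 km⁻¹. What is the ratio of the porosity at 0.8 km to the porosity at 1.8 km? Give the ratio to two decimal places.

φ(d₁)/φ(d₂) = e^(−k·d₁)/e^(−k·d₂) = e^{k(d₂−d₁)}
= exp(0.44 × 1) = exp(0.44) = 1.5527

1.55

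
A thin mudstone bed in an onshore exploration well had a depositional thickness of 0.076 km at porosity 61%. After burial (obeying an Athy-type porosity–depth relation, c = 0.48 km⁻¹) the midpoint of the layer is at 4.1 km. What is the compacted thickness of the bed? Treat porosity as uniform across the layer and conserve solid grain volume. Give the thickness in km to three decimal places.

Porosity at 4.1 km: φ = 0.61·exp(−0.48×4.1) = 0.0852
Solid-volume conservation: h(1−φ) = h₀(1−φ₀) ⇒ h = h₀·(1−φ₀)/(1−φ)
h = 0.076 × (1 − 0.61)/(1 − 0.0852) = 0.076 × 0.4263 = 0.0324 km

0.032 km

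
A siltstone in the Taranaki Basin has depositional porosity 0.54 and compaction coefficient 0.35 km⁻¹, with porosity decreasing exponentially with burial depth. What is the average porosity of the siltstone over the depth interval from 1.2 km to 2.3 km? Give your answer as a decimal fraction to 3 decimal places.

⟨n⟩ = (1/(d₂−d₁)) ∫ n₀ e^(−kd) dd = n₀·(e^(−k·d₁) − e^(−k·d₂)) / (k·(d₂−d₁))
e^(−0.35×1.2) = 0.6570; e^(−0.35×2.3) = 0.4471
⟨n⟩ = 0.54 × (0.6570 − 0.4471) / (0.35 × 1.1) = 0.54 × 0.5453 = 0.2945

0.294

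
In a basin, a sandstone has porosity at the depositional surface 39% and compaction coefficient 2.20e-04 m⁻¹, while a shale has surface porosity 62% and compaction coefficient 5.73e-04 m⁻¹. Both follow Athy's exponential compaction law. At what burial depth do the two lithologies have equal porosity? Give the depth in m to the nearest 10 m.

1310 m

Working in km (1 km = 1000 m; c in km⁻¹ = c in m⁻¹ × 1000):
Set n₀ₐ e^(−cₐz) = n₀ᵦ e^(−cᵦz) ⇒ ln(n₀ₐ/n₀ᵦ) = (cₐ − cᵦ)·z
z = ln(0.39/0.62) / (0.22 − 0.573) = -0.4636 / -0.353 = 1.313 km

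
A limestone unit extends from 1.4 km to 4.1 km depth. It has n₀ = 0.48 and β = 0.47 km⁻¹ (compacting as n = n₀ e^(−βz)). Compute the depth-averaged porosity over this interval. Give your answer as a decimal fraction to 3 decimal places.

0.141

⟨n⟩ = (1/(z₂−z₁)) ∫ n₀ e^(−βz) dz = n₀·(e^(−β·z₁) − e^(−β·z₂)) / (β·(z₂−z₁))
e^(−0.47×1.4) = 0.5179; e^(−0.47×4.1) = 0.1456
⟨n⟩ = 0.48 × (0.5179 − 0.1456) / (0.47 × 2.7) = 0.48 × 0.2934 = 0.1408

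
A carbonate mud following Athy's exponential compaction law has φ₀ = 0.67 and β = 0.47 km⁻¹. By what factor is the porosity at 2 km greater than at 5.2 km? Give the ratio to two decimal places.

φ(d₁)/φ(d₂) = e^(−β·d₁)/e^(−β·d₂) = e^{β(d₂−d₁)}
= exp(0.47 × 3.2) = exp(1.504) = 4.4997

4.50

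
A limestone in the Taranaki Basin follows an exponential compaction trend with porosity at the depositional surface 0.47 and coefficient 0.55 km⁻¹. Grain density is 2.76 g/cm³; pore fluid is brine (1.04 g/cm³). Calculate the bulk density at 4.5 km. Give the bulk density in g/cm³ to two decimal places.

2.69 g/cm³

Porosity at depth: φ = 0.47·exp(−0.55×4.5) = 0.47×0.0842 = 0.0396
Bulk density: ρ_b = (1−φ)ρ_g + φ·ρ_f = 0.9604×2.76 + 0.0396×1.04
       = 2.651 + 0.041 = 2.692 g/cm³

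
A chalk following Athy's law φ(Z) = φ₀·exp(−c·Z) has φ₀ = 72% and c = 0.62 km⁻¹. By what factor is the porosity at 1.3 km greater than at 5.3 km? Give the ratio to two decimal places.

φ(Z₁)/φ(Z₂) = e^(−c·Z₁)/e^(−c·Z₂) = e^{c(Z₂−Z₁)}
= exp(0.62 × 4) = exp(2.48) = 11.9413

11.94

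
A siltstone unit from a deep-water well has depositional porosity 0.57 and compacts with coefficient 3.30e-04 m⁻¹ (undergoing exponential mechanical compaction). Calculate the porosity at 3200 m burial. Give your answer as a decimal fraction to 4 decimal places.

0.1983

Working in km (1 km = 1000 m; β in km⁻¹ = β in m⁻¹ × 1000):
phi = phi₀·exp(−β·d) = 0.57 × exp(−0.33 × 3.2) = 0.57 × exp(−1.056)
  = 0.57 × 0.3478 = 0.1983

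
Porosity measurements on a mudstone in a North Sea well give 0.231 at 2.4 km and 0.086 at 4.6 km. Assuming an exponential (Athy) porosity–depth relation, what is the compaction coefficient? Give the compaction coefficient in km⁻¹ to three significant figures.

Athy: φ(d) = φ₀ e^(−βd) ⇒ φ₁/φ₂ = e^{β(d₂−d₁)} ⇒ β = ln(φ₁/φ₂)/(d₂−d₁)
β = ln(0.231/0.086) / (4.6 − 2.4) = ln(2.686) / 2.2 = 0.9881 / 2.2 = 0.4491 km⁻¹

0.449 km⁻¹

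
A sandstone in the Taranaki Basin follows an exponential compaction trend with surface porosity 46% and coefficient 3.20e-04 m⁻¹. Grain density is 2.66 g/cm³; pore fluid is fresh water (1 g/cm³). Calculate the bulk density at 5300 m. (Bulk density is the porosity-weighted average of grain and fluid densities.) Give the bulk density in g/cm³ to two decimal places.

Working in km (1 km = 1000 m; k in km⁻¹ = k in m⁻¹ × 1000):
Porosity at depth: φ = 0.46·exp(−0.32×5.3) = 0.46×0.1834 = 0.0844
Bulk density: ρ_b = (1−φ)ρ_g + φ·ρ_f = 0.9156×2.66 + 0.0844×1
       = 2.436 + 0.084 = 2.520 g/cm³

2.52 g/cm³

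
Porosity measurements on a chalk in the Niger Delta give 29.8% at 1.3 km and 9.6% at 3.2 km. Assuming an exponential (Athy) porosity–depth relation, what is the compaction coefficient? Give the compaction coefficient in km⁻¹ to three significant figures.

0.596 km⁻¹

Athy: phi(Z) = phi₀ e^(−cZ) ⇒ phi₁/phi₂ = e^{c(Z₂−Z₁)} ⇒ c = ln(phi₁/phi₂)/(Z₂−Z₁)
c = ln(0.298/0.096) / (3.2 − 1.3) = ln(3.104) / 1.9 = 1.1327 / 1.9 = 0.5962 km⁻¹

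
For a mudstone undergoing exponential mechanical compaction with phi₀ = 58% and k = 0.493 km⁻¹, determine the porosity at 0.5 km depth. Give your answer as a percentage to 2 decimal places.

45.33%

phi = phi₀·exp(−k·d) = 0.58 × exp(−0.493 × 0.5) = 0.58 × exp(−0.2465)
  = 0.58 × 0.7815 = 0.4533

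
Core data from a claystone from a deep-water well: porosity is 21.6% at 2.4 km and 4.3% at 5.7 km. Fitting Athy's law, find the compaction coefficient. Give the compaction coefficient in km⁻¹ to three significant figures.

Athy: φ(z) = φ₀ e^(−βz) ⇒ φ₁/φ₂ = e^{β(z₂−z₁)} ⇒ β = ln(φ₁/φ₂)/(z₂−z₁)
β = ln(0.216/0.043) / (5.7 − 2.4) = ln(5.023) / 3.3 = 1.6141 / 3.3 = 0.4891 km⁻¹

0.489 km⁻¹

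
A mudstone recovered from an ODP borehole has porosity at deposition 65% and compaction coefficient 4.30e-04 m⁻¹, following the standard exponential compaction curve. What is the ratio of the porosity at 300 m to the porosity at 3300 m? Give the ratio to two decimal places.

Working in km (1 km = 1000 m; β in km⁻¹ = β in m⁻¹ × 1000):
phi(Z₁)/phi(Z₂) = e^(−β·Z₁)/e^(−β·Z₂) = e^{β(Z₂−Z₁)}
= exp(0.43 × 3) = exp(1.29) = 3.6328

3.63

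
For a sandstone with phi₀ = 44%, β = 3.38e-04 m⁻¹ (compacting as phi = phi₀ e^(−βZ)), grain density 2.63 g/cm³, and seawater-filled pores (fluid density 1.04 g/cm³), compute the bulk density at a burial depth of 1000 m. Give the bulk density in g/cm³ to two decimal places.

2.13 g/cm³

Working in km (1 km = 1000 m; β in km⁻¹ = β in m⁻¹ × 1000):
Porosity at depth: phi = 0.44·exp(−0.338×1) = 0.44×0.7132 = 0.3138
Bulk density: ρ_b = (1−phi)ρ_g + phi·ρ_f = 0.6862×2.63 + 0.3138×1.04
       = 1.805 + 0.326 = 2.131 g/cm³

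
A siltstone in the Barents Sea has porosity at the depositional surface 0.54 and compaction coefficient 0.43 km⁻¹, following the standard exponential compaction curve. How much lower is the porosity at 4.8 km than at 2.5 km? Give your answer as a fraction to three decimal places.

0.116

phi(2.5) = 0.54·e^(−0.43×2.5) = 0.1843
phi(4.8) = 0.54·e^(−0.43×4.8) = 0.0686
Δphi = 0.1843 − 0.0686 = 0.1158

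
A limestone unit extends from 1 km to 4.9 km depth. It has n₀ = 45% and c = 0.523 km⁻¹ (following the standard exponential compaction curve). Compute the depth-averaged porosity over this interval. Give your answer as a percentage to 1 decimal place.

⟨n⟩ = (1/(z₂−z₁)) ∫ n₀ e^(−cz) dz = n₀·(e^(−c·z₁) − e^(−c·z₂)) / (c·(z₂−z₁))
e^(−0.523×1) = 0.5927; e^(−0.523×4.9) = 0.0771
⟨n⟩ = 0.45 × (0.5927 − 0.0771) / (0.523 × 3.9) = 0.45 × 0.2528 = 0.1138

11.4%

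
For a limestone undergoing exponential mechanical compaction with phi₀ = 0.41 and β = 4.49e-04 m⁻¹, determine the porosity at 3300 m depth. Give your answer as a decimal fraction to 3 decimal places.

Working in km (1 km = 1000 m; β in km⁻¹ = β in m⁻¹ × 1000):
phi = phi₀·exp(−β·z) = 0.41 × exp(−0.449 × 3.3) = 0.41 × exp(−1.482)
  = 0.41 × 0.2273 = 0.0932

0.093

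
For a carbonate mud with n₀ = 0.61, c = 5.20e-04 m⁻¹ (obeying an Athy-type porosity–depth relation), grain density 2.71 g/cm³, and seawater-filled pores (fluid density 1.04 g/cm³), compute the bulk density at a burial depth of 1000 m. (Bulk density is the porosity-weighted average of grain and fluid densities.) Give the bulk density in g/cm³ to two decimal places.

2.10 g/cm³

Working in km (1 km = 1000 m; c in km⁻¹ = c in m⁻¹ × 1000):
Porosity at depth: n = 0.61·exp(−0.52×1) = 0.61×0.5945 = 0.3627
Bulk density: ρ_b = (1−n)ρ_g + n·ρ_f = 0.6373×2.71 + 0.3627×1.04
       = 1.727 + 0.377 = 2.104 g/cm³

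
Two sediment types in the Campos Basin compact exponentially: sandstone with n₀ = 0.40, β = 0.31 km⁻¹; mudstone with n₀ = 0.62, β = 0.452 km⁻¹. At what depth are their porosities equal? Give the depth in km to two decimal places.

Set n₀ₐ e^(−βₐd) = n₀ᵦ e^(−βᵦd) ⇒ ln(n₀ₐ/n₀ᵦ) = (βₐ − βᵦ)·d
d = ln(0.4/0.62) / (0.31 − 0.452) = -0.4383 / -0.142 = 3.086 km

3.09 km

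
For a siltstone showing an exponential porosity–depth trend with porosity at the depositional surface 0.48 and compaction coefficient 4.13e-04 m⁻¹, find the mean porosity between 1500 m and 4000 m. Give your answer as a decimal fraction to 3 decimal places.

0.161

Working in km (1 km = 1000 m; β in km⁻¹ = β in m⁻¹ × 1000):
⟨phi⟩ = (1/(d₂−d₁)) ∫ phi₀ e^(−βd) dd = phi₀·(e^(−β·d₁) − e^(−β·d₂)) / (β·(d₂−d₁))
e^(−0.413×1.5) = 0.5382; e^(−0.413×4) = 0.1917
⟨phi⟩ = 0.48 × (0.5382 − 0.1917) / (0.413 × 2.5) = 0.48 × 0.3356 = 0.1611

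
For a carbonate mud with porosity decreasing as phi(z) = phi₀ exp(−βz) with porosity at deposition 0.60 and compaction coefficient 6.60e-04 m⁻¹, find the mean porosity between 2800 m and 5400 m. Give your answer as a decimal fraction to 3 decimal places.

Working in km (1 km = 1000 m; β in km⁻¹ = β in m⁻¹ × 1000):
⟨phi⟩ = (1/(z₂−z₁)) ∫ phi₀ e^(−βz) dz = phi₀·(e^(−β·z₁) − e^(−β·z₂)) / (β·(z₂−z₁))
e^(−0.66×2.8) = 0.1576; e^(−0.66×5.4) = 0.0283
⟨phi⟩ = 0.6 × (0.1576 − 0.0283) / (0.66 × 2.6) = 0.6 × 0.0753 = 0.0452

0.045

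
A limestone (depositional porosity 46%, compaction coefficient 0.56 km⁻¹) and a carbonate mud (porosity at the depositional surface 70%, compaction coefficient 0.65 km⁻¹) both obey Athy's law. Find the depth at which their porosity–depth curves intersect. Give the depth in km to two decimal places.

4.67 km

Set φ₀ₐ e^(−kₐZ) = φ₀ᵦ e^(−kᵦZ) ⇒ ln(φ₀ₐ/φ₀ᵦ) = (kₐ − kᵦ)·Z
Z = ln(0.46/0.7) / (0.56 − 0.65) = -0.4199 / -0.09 = 4.665 km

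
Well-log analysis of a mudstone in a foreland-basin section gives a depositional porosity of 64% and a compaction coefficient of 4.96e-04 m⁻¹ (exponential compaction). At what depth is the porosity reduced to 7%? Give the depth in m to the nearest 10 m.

Working in km (1 km = 1000 m; c in km⁻¹ = c in m⁻¹ × 1000):
Invert Athy's law: d = ln(phi₀/phi) / c
d = ln(0.64/0.07) / 0.496 = ln(9.143) / 0.496 = 2.2130 / 0.496 = 4.462 km

4460 m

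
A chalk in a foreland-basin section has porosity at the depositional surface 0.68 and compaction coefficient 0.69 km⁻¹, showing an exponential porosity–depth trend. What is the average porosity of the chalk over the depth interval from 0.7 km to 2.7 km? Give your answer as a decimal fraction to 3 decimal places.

0.228

⟨φ⟩ = (1/(Z₂−Z₁)) ∫ φ₀ e^(−kZ) dZ = φ₀·(e^(−k·Z₁) − e^(−k·Z₂)) / (k·(Z₂−Z₁))
e^(−0.69×0.7) = 0.6169; e^(−0.69×2.7) = 0.1552
⟨φ⟩ = 0.68 × (0.6169 − 0.1552) / (0.69 × 2) = 0.68 × 0.3346 = 0.2275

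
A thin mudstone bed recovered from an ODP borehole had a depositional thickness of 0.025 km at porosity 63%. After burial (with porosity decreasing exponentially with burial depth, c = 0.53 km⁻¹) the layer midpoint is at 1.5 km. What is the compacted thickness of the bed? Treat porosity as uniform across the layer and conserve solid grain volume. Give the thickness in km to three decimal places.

Porosity at 1.5 km: φ = 0.63·exp(−0.53×1.5) = 0.2845
Solid-volume conservation: h(1−φ) = h₀(1−φ₀) ⇒ h = h₀·(1−φ₀)/(1−φ)
h = 0.025 × (1 − 0.63)/(1 − 0.2845) = 0.025 × 0.5171 = 0.0129 km

0.013 km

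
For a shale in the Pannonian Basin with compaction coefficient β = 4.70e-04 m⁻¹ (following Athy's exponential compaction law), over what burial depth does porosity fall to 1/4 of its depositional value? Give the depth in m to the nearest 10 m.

2950 m

Working in km (1 km = 1000 m; β in km⁻¹ = β in m⁻¹ × 1000):
n/n₀ = 1/4 ⇒ exp(−β·z) = 1/4 ⇒ z = ln(4) / β
z = 1.3863 / 0.47 = 2.950 km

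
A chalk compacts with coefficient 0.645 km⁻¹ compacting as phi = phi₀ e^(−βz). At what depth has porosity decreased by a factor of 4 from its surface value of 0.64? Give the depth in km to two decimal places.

phi/phi₀ = 1/4 ⇒ exp(−β·z) = 1/4 ⇒ z = ln(4) / β
z = 1.3863 / 0.645 = 2.149 km

2.15 km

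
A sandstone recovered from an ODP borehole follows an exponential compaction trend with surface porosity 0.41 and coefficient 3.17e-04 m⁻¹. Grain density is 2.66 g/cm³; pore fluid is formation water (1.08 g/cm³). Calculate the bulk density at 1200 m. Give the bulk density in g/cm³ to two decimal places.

2.22 g/cm³

Working in km (1 km = 1000 m; k in km⁻¹ = k in m⁻¹ × 1000):
Porosity at depth: n = 0.41·exp(−0.317×1.2) = 0.41×0.6836 = 0.2803
Bulk density: ρ_b = (1−n)ρ_g + n·ρ_f = 0.7197×2.66 + 0.2803×1.08
       = 1.914 + 0.303 = 2.217 g/cm³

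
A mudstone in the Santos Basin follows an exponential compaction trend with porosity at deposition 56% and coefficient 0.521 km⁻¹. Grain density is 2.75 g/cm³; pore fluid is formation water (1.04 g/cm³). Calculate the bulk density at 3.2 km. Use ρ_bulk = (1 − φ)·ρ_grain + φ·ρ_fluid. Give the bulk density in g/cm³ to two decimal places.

2.57 g/cm³

Porosity at depth: n = 0.56·exp(−0.521×3.2) = 0.56×0.1888 = 0.1057
Bulk density: ρ_b = (1−n)ρ_g + n·ρ_f = 0.8943×2.75 + 0.1057×1.04
       = 2.459 + 0.110 = 2.569 g/cm³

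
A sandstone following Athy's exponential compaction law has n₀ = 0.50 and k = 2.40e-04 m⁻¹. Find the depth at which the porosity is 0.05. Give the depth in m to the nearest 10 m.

Working in km (1 km = 1000 m; k in km⁻¹ = k in m⁻¹ × 1000):
Invert Athy's law: d = ln(n₀/n) / k
d = ln(0.5/0.05) / 0.24 = ln(10) / 0.24 = 2.3026 / 0.24 = 9.594 km

9590 m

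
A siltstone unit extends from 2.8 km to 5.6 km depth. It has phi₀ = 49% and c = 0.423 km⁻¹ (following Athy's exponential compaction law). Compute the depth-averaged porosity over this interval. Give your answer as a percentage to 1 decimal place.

8.8%

⟨phi⟩ = (1/(Z₂−Z₁)) ∫ phi₀ e^(−cZ) dZ = phi₀·(e^(−c·Z₁) − e^(−c·Z₂)) / (c·(Z₂−Z₁))
e^(−0.423×2.8) = 0.3059; e^(−0.423×5.6) = 0.0936
⟨phi⟩ = 0.49 × (0.3059 − 0.0936) / (0.423 × 2.8) = 0.49 × 0.1793 = 0.0878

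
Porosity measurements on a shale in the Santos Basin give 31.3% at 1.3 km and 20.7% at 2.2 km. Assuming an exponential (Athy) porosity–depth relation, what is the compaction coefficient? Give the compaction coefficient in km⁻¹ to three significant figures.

0.459 km⁻¹

Athy: φ(d) = φ₀ e^(−cd) ⇒ φ₁/φ₂ = e^{c(d₂−d₁)} ⇒ c = ln(φ₁/φ₂)/(d₂−d₁)
c = ln(0.313/0.207) / (2.2 − 1.3) = ln(1.512) / 0.9 = 0.4135 / 0.9 = 0.4594 km⁻¹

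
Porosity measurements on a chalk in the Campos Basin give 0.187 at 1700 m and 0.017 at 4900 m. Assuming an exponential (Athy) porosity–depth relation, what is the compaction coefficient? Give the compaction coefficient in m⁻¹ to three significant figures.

Working in km (1 km = 1000 m; k in km⁻¹ = k in m⁻¹ × 1000):
Athy: phi(Z) = phi₀ e^(−kZ) ⇒ phi₁/phi₂ = e^{k(Z₂−Z₁)} ⇒ k = ln(phi₁/phi₂)/(Z₂−Z₁)
k = ln(0.187/0.017) / (4.9 − 1.7) = ln(11) / 3.2 = 2.3979 / 3.2 = 0.7493 km⁻¹

0.000749 m⁻¹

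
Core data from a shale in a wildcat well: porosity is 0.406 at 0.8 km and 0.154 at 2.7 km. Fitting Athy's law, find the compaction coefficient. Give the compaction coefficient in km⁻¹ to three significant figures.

0.510 km⁻¹

Athy: φ(z) = φ₀ e^(−kz) ⇒ φ₁/φ₂ = e^{k(z₂−z₁)} ⇒ k = ln(φ₁/φ₂)/(z₂−z₁)
k = ln(0.406/0.154) / (2.7 − 0.8) = ln(2.636) / 1.9 = 0.9694 / 1.9 = 0.5102 km⁻¹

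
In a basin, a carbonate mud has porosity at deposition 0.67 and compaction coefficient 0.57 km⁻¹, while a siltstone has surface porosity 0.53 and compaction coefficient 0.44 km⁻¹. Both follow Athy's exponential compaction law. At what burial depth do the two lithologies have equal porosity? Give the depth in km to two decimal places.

1.80 km

Set n₀ₐ e^(−cₐd) = n₀ᵦ e^(−cᵦd) ⇒ ln(n₀ₐ/n₀ᵦ) = (cₐ − cᵦ)·d
d = ln(0.67/0.53) / (0.57 − 0.44) = 0.2344 / 0.13 = 1.803 km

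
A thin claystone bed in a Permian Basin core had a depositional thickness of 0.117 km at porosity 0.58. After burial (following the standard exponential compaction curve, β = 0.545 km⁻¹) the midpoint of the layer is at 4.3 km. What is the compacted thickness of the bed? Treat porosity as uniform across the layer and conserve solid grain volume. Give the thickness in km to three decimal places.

Porosity at 4.3 km: n = 0.58·exp(−0.545×4.3) = 0.0557
Solid-volume conservation: h(1−n) = h₀(1−n₀) ⇒ h = h₀·(1−n₀)/(1−n)
h = 0.117 × (1 − 0.58)/(1 − 0.0557) = 0.117 × 0.4448 = 0.0520 km

0.052 km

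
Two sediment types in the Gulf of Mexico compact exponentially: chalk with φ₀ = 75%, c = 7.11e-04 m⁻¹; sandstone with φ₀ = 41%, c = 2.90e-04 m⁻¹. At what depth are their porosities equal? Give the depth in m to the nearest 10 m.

Working in km (1 km = 1000 m; c in km⁻¹ = c in m⁻¹ × 1000):
Set φ₀ₐ e^(−cₐZ) = φ₀ᵦ e^(−cᵦZ) ⇒ ln(φ₀ₐ/φ₀ᵦ) = (cₐ − cᵦ)·Z
Z = ln(0.75/0.41) / (0.711 − 0.29) = 0.6039 / 0.421 = 1.434 km

1430 m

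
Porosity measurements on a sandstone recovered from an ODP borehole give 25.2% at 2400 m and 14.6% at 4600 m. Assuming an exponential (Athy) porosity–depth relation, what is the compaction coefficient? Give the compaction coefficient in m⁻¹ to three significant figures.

0.000248 m⁻¹

Working in km (1 km = 1000 m; β in km⁻¹ = β in m⁻¹ × 1000):
Athy: n(d) = n₀ e^(−βd) ⇒ n₁/n₂ = e^{β(d₂−d₁)} ⇒ β = ln(n₁/n₂)/(d₂−d₁)
β = ln(0.252/0.146) / (4.6 − 2.4) = ln(1.726) / 2.2 = 0.5458 / 2.2 = 0.2481 km⁻¹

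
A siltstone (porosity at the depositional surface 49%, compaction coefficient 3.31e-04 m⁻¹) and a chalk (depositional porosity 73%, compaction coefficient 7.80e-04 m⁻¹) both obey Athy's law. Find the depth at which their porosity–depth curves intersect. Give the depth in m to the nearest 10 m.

Working in km (1 km = 1000 m; c in km⁻¹ = c in m⁻¹ × 1000):
Set φ₀ₐ e^(−cₐz) = φ₀ᵦ e^(−cᵦz) ⇒ ln(φ₀ₐ/φ₀ᵦ) = (cₐ − cᵦ)·z
z = ln(0.49/0.73) / (0.331 − 0.78) = -0.3986 / -0.449 = 0.888 km

890 m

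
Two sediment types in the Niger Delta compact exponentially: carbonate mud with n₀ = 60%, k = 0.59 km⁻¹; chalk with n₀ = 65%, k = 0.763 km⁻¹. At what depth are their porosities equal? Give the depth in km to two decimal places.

Set n₀ₐ e^(−kₐZ) = n₀ᵦ e^(−kᵦZ) ⇒ ln(n₀ₐ/n₀ᵦ) = (kₐ − kᵦ)·Z
Z = ln(0.6/0.65) / (0.59 − 0.763) = -0.0800 / -0.173 = 0.463 km

0.46 km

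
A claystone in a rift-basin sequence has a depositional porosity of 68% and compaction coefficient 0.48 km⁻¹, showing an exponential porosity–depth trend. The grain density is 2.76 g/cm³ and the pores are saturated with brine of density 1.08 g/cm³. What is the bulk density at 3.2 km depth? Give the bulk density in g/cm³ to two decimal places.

Porosity at depth: phi = 0.68·exp(−0.48×3.2) = 0.68×0.2152 = 0.1464
Bulk density: ρ_b = (1−phi)ρ_g + phi·ρ_f = 0.8536×2.76 + 0.1464×1.08
       = 2.356 + 0.158 = 2.514 g/cm³

2.51 g/cm³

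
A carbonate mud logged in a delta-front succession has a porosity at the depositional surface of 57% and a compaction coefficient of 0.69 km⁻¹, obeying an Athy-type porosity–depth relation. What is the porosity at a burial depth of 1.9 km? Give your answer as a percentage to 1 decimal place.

15.4%

φ = φ₀·exp(−β·z) = 0.57 × exp(−0.69 × 1.9) = 0.57 × exp(−1.311)
  = 0.57 × 0.2696 = 0.1536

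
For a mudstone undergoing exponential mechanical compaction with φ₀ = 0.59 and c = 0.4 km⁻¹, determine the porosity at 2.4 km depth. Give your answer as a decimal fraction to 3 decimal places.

0.226

φ = φ₀·exp(−c·Z) = 0.59 × exp(−0.4 × 2.4) = 0.59 × exp(−0.96)
  = 0.59 × 0.3829 = 0.2259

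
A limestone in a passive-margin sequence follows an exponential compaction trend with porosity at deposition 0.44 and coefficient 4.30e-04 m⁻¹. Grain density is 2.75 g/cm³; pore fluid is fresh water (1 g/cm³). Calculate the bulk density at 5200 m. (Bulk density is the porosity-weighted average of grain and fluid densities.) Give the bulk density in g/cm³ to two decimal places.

Working in km (1 km = 1000 m; k in km⁻¹ = k in m⁻¹ × 1000):
Porosity at depth: n = 0.44·exp(−0.43×5.2) = 0.44×0.1069 = 0.0470
Bulk density: ρ_b = (1−n)ρ_g + n·ρ_f = 0.9530×2.75 + 0.0470×1
       = 2.621 + 0.047 = 2.668 g/cm³

2.67 g/cm³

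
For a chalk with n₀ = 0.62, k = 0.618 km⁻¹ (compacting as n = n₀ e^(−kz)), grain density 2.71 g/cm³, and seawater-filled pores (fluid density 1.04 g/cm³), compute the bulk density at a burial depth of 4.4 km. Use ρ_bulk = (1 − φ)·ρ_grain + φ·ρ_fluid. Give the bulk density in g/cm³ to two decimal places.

2.64 g/cm³

Porosity at depth: n = 0.62·exp(−0.618×4.4) = 0.62×0.0659 = 0.0409
Bulk density: ρ_b = (1−n)ρ_g + n·ρ_f = 0.9591×2.71 + 0.0409×1.04
       = 2.599 + 0.043 = 2.642 g/cm³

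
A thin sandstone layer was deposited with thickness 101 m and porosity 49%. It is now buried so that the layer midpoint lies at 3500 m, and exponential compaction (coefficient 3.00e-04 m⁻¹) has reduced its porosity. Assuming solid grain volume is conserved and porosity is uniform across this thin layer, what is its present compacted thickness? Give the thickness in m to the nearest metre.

Working in km (1 km = 1000 m; k in km⁻¹ = k in m⁻¹ × 1000):
Porosity at 3.5 km: n = 0.49·exp(−0.3×3.5) = 0.1715
Solid-volume conservation: h(1−n) = h₀(1−n₀) ⇒ h = h₀·(1−n₀)/(1−n)
h = 0.101 × (1 − 0.49)/(1 − 0.1715) = 0.101 × 0.6155 = 0.0622 km

62 m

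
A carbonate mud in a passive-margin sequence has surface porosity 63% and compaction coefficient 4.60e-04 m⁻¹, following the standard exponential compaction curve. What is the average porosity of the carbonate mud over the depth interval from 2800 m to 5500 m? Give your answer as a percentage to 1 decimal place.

10.0%

Working in km (1 km = 1000 m; β in km⁻¹ = β in m⁻¹ × 1000):
⟨n⟩ = (1/(z₂−z₁)) ∫ n₀ e^(−βz) dz = n₀·(e^(−β·z₁) − e^(−β·z₂)) / (β·(z₂−z₁))
e^(−0.46×2.8) = 0.2758; e^(−0.46×5.5) = 0.0797
⟨n⟩ = 0.63 × (0.2758 − 0.0797) / (0.46 × 2.7) = 0.63 × 0.1579 = 0.0995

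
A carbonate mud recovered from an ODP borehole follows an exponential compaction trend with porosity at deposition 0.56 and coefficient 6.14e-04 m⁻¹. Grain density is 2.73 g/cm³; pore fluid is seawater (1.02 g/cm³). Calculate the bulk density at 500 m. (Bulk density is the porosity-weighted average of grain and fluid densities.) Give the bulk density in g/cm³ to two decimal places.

Working in km (1 km = 1000 m; c in km⁻¹ = c in m⁻¹ × 1000):
Porosity at depth: φ = 0.56·exp(−0.614×0.5) = 0.56×0.7357 = 0.4120
Bulk density: ρ_b = (1−φ)ρ_g + φ·ρ_f = 0.5880×2.73 + 0.4120×1.02
       = 1.605 + 0.420 = 2.026 g/cm³

2.03 g/cm³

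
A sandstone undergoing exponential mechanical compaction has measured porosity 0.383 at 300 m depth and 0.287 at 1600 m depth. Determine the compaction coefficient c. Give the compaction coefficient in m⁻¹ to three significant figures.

Working in km (1 km = 1000 m; c in km⁻¹ = c in m⁻¹ × 1000):
Athy: n(Z) = n₀ e^(−cZ) ⇒ n₁/n₂ = e^{c(Z₂−Z₁)} ⇒ c = ln(n₁/n₂)/(Z₂−Z₁)
c = ln(0.383/0.287) / (1.6 − 0.3) = ln(1.334) / 1.3 = 0.2886 / 1.3 = 0.222 km⁻¹

0.000222 m⁻¹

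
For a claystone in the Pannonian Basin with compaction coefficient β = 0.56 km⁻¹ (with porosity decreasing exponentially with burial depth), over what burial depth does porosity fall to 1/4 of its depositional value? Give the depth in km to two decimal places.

2.48 km

phi/phi₀ = 1/4 ⇒ exp(−β·z) = 1/4 ⇒ z = ln(4) / β
z = 1.3863 / 0.56 = 2.476 km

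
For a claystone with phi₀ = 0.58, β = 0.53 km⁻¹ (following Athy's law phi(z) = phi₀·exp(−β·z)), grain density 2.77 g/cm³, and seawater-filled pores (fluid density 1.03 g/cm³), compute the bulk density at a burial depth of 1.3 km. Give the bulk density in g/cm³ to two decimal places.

Porosity at depth: phi = 0.58·exp(−0.53×1.3) = 0.58×0.5021 = 0.2912
Bulk density: ρ_b = (1−phi)ρ_g + phi·ρ_f = 0.7088×2.77 + 0.2912×1.03
       = 1.963 + 0.300 = 2.263 g/cm³

2.26 g/cm³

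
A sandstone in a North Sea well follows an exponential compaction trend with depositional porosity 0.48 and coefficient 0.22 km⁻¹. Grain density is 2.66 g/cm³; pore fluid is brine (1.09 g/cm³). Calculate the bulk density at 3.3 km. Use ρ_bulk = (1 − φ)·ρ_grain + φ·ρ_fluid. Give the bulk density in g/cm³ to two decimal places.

2.30 g/cm³

Porosity at depth: φ = 0.48·exp(−0.22×3.3) = 0.48×0.4838 = 0.2322
Bulk density: ρ_b = (1−φ)ρ_g + φ·ρ_f = 0.7678×2.66 + 0.2322×1.09
       = 2.042 + 0.253 = 2.295 g/cm³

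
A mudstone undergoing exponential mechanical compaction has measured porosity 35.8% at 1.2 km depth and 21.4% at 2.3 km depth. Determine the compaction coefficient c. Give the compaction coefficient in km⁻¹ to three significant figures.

Athy: phi(d) = phi₀ e^(−cd) ⇒ phi₁/phi₂ = e^{c(d₂−d₁)} ⇒ c = ln(phi₁/phi₂)/(d₂−d₁)
c = ln(0.358/0.214) / (2.3 − 1.2) = ln(1.673) / 1.1 = 0.5146 / 1.1 = 0.4678 km⁻¹

0.468 km⁻¹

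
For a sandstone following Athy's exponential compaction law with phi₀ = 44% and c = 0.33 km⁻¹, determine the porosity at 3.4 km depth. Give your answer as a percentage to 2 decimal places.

14.33%

phi = phi₀·exp(−c·d) = 0.44 × exp(−0.33 × 3.4) = 0.44 × exp(−1.122)
  = 0.44 × 0.3256 = 0.1433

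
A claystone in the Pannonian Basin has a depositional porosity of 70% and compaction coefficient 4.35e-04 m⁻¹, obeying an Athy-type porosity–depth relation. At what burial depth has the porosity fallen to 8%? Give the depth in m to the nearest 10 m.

Working in km (1 km = 1000 m; k in km⁻¹ = k in m⁻¹ × 1000):
Invert Athy's law: Z = ln(phi₀/phi) / k
Z = ln(0.7/0.08) / 0.435 = ln(8.75) / 0.435 = 2.1691 / 0.435 = 4.986 km

4990 m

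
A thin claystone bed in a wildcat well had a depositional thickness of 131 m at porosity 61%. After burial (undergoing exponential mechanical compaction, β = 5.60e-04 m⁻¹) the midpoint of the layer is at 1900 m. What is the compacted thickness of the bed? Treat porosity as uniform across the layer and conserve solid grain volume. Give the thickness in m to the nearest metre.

65 m

Working in km (1 km = 1000 m; β in km⁻¹ = β in m⁻¹ × 1000):
Porosity at 1.9 km: φ = 0.61·exp(−0.56×1.9) = 0.2105
Solid-volume conservation: h(1−φ) = h₀(1−φ₀) ⇒ h = h₀·(1−φ₀)/(1−φ)
h = 0.131 × (1 − 0.61)/(1 − 0.2105) = 0.131 × 0.4940 = 0.0647 km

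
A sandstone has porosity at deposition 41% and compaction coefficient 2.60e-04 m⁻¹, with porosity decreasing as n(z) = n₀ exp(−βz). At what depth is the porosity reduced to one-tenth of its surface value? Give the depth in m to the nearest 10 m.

8860 m

Working in km (1 km = 1000 m; β in km⁻¹ = β in m⁻¹ × 1000):
n/n₀ = 1/10 ⇒ exp(−β·z) = 1/10 ⇒ z = ln(10) / β
z = 2.3026 / 0.26 = 8.856 km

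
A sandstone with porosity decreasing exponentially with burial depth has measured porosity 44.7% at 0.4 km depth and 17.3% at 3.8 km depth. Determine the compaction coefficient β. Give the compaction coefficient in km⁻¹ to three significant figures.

Athy: phi(z) = phi₀ e^(−βz) ⇒ phi₁/phi₂ = e^{β(z₂−z₁)} ⇒ β = ln(phi₁/phi₂)/(z₂−z₁)
β = ln(0.447/0.173) / (3.8 − 0.4) = ln(2.584) / 3.4 = 0.9493 / 3.4 = 0.2792 km⁻¹

0.279 km⁻¹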